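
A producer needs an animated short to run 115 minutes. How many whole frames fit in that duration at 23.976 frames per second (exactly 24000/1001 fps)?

165434 frames

115 min = 6900 s.
Frames = 6900 × 24000/1001 = 165600000/1001 ≈ 165434.5654.
Complete frames: 165434.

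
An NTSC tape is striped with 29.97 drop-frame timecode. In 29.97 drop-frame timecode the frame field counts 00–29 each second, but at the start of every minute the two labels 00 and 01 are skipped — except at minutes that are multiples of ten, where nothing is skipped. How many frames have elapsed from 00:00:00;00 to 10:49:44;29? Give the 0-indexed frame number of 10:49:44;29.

1168379

As if non-drop at 30 labels/s: (10 × 3600 + 49 × 60 + 44) × 30 + 29 = 1169549.
Minute boundaries passed: 649; those not divisible by 10: 649 − 64 = 585; dropped labels = 2 × 585 = 1170.
Actual frame index = 1169549 − 1170 = 1168379.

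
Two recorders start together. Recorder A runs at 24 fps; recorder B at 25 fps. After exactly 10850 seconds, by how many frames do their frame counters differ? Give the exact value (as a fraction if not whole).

A emits 24 × 10850 = 260400 frames; B emits 25 × 10850 = 271250.
Difference = 10850 frames; B is ahead of A.

10850 frames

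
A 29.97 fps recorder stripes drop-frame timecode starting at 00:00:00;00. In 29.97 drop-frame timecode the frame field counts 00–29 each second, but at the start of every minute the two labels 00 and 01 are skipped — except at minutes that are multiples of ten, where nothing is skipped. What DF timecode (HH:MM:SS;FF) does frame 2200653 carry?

20:23:48;15

Ten DF minutes hold 17982 frames, so frame 2200653 lies in block 122 (frames 2193804–2211785) with 6849 frames into that block.
The block's first minute is 1800 frames and the rest 1798 each; 6849 frames reaches minute 3, so 122 × 18 + 3 × 2 = 2202 labels have been skipped so far.
Adding those back, label number 2200653 + 2202 = 2202855 at 30 labels/s is 73428 s + 15 f = 20 h 23 min 48 s frame 15, i.e. 20:23:48;15.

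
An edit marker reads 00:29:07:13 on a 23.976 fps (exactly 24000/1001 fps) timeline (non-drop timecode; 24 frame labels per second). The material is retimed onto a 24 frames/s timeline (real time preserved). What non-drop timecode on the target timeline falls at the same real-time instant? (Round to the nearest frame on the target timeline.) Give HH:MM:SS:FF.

00:29:09:07

Source frame index: (0×3600 + 29×60 + 7) × 24 + 13 = 41941.
Real time: 41941 / (24000/1001) = 41982941/24000 s.
Target frame: (41982941/24000) × (24) = 41982941/1000 ≈ 41982.941 → 41983.
At 24 labels/s: frame 41983 → 00:29:09:07.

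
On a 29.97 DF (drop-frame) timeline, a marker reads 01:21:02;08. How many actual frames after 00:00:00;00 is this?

145722

Complete 10-minute blocks: 8, each 17982 frames → 143856.
Remaining 1 whole minute in the current block: 1800 + 0 × 1798 = 1800 frames.
Within the current minute: 2 × 30 + 8 − 2 = 66 (labels ;00/;01 skipped at this minute). Total = 143856 + 1800 + 66 = 145722.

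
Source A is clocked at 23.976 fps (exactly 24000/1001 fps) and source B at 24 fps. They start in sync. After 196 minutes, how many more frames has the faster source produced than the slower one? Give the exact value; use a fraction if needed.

196 min = 11760 s.
A emits 24000/1001 × 11760 = 40320000/143 frames; B emits 24 × 11760 = 282240.
Difference = 40320/143 frames (≈ 281.9580); B is ahead of A.

40320/143 frames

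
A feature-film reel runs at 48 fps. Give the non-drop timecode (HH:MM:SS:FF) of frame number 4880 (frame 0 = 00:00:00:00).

4880 ÷ 48 = 101 full seconds, remainder 32 frames.
101 s = 0 h 1 min 41 s.
Timecode: 00:01:41:32.

00:01:41:32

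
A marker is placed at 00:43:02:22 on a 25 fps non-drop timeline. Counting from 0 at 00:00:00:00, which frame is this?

64572

Total seconds to the label: (0 × 3600 + 43 × 60 + 2) = 2582.
Frame index = 2582 × 25 + 22 = 64572.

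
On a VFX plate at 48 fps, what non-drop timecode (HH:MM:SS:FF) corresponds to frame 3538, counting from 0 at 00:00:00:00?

00:01:13:34

3538 ÷ 48 = 73 full seconds, remainder 34 frames.
73 s = 0 h 1 min 13 s.
Timecode: 00:01:13:34.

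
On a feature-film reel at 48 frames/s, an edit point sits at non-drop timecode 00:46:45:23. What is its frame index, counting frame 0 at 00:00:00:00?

Total seconds to the label: (0 × 3600 + 46 × 60 + 45) = 2805.
Frame index = 2805 × 48 + 23 = 134663.

frame 134663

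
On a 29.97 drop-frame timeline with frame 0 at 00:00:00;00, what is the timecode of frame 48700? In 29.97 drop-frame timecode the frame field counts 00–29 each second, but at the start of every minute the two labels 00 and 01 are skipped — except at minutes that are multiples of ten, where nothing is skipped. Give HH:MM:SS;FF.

00:27:05;00

Each 10-minute DF block holds 10 × 60 × 30 − 9 × 2 = 17982 frames. 48700 ÷ 17982 → 2 full blocks, remainder 12736.
Within the partial block the first minute is 1800 frames and each further minute 1798, so 7 further minute boundaries passed. Total skipped labels = 18 × 2 + 2 × 7 = 50.
Non-drop label index = 48700 + 50 = 48750; at 30 labels/s that is 00:27:05:00, i.e. DF 00:27:05;00.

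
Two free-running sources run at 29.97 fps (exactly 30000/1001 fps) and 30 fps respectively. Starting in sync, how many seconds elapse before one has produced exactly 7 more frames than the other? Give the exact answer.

7007/30 seconds

The gap grows by |30 − 30000/1001| = 30/1001 frames per second.
Time for a 7-frame gap: 7 ÷ (30/1001) = 7007/30 s.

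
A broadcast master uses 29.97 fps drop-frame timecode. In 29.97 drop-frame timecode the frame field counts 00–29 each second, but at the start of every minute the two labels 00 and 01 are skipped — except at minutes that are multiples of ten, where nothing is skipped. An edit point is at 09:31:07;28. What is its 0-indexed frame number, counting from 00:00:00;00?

Complete 10-minute blocks: 57, each 17982 frames → 1024974.
Remaining 1 whole minute in the current block: 1800 + 0 × 1798 = 1800 frames.
Within the current minute: 7 × 30 + 28 − 2 = 236 (labels ;00/;01 skipped at this minute). Total = 1024974 + 1800 + 236 = 1027010.

1027010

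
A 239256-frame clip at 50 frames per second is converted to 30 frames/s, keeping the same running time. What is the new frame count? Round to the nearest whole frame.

143554 frames

Frames at target rate = 239256 × (30) / (50) = 717768/5 ≈ 143553.600.
Nearest whole frame: 143554.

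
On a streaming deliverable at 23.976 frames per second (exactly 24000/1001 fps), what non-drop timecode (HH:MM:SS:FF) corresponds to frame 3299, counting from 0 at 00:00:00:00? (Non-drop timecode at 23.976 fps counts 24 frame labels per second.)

00:02:17:11

3299 ÷ 24 = 137 full seconds, remainder 11 frames.
137 s = 0 h 2 min 17 s.
Timecode: 00:02:17:11.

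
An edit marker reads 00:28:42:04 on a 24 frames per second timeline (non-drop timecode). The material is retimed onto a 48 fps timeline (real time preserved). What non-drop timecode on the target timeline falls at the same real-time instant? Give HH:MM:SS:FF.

Source frame index: (0×3600 + 28×60 + 42) × 24 + 4 = 41332.
Real time: 41332 / (24) = 10333/6 s.
Target frame: (10333/6) × (48) = 82664.
At 48 labels/s: frame 82664 → 00:28:42:08.

00:28:42:08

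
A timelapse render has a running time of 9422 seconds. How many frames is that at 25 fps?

Frames = 9422 × 25 = 235550.

235550 frames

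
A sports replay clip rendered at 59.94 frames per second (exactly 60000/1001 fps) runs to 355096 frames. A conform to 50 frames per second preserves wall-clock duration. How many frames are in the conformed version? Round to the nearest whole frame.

296209 frames

Frames at target rate = 355096 × (50) / (60000/1001) = 44431387/150 ≈ 296209.247.
Nearest whole frame: 296209.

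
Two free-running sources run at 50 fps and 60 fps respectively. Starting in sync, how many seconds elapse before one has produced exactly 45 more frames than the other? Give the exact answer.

4.5 seconds

The gap grows by |60 − 50| = 10 frames per second.
Time for a 45-frame gap: 45 ÷ (10) = 4.5 s.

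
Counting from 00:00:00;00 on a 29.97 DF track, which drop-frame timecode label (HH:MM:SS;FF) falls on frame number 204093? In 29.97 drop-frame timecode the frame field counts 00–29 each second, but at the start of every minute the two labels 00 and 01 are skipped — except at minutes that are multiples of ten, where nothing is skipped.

Ten DF minutes hold 17982 frames, so frame 204093 lies in block 11 (frames 197802–215783) with 6291 frames into that block.
The block's first minute is 1800 frames and the rest 1798 each; 6291 frames reaches minute 3, so 11 × 18 + 3 × 2 = 204 labels have been skipped so far.
Adding those back, label number 204093 + 204 = 204297 at 30 labels/s is 6809 s + 27 f = 1 h 53 min 29 s frame 27, i.e. 01:53:29;27.

01:53:29;27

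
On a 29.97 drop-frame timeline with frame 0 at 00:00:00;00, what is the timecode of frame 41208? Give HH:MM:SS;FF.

Ten DF minutes hold 17982 frames, so frame 41208 lies in block 2 (frames 35964–53945) with 5244 frames into that block.
The block's first minute is 1800 frames and the rest 1798 each; 5244 frames reaches minute 2, so 2 × 18 + 2 × 2 = 40 labels have been skipped so far.
Adding those back, label number 41208 + 40 = 41248 at 30 labels/s is 1374 s + 28 f = 0 h 22 min 54 s frame 28, i.e. 00:22:54;28.

00:22:54;28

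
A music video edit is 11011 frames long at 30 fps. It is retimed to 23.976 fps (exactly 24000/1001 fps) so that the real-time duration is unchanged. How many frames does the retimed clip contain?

Target frames = source frames × (target rate / source rate) = 11011 × (24000/1001)/(30) = 11011 × 800/1001 = 8800.

8800 frames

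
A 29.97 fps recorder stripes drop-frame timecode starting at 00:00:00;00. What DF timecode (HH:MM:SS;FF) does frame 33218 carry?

Ten DF minutes hold 17982 frames, so frame 33218 lies in block 1 (frames 17982–35963) with 15236 frames into that block.
The block's first minute is 1800 frames and the rest 1798 each; 15236 frames reaches minute 8, so 1 × 18 + 8 × 2 = 34 labels have been skipped so far.
Adding those back, label number 33218 + 34 = 33252 at 30 labels/s is 1108 s + 12 f = 0 h 18 min 28 s frame 12, i.e. 00:18:28;12.

00:18:28;12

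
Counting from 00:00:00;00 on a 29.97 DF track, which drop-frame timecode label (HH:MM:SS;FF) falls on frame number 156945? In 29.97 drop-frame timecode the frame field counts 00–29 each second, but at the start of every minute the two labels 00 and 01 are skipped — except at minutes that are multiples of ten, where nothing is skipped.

01:27:16;23

Ten DF minutes hold 17982 frames, so frame 156945 lies in block 8 (frames 143856–161837) with 13089 frames into that block.
The block's first minute is 1800 frames and the rest 1798 each; 13089 frames reaches minute 7, so 8 × 18 + 7 × 2 = 158 labels have been skipped so far.
Adding those back, label number 156945 + 158 = 157103 at 30 labels/s is 5236 s + 23 f = 1 h 27 min 16 s frame 23, i.e. 01:27:16;23.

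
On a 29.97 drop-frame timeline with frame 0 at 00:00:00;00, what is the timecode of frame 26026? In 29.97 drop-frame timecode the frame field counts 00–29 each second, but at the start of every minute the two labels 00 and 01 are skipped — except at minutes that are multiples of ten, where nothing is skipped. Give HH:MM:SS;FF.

Each 10-minute DF block holds 10 × 60 × 30 − 9 × 2 = 17982 frames. 26026 ÷ 17982 → 1 full block, remainder 8044.
Within the partial block the first minute is 1800 frames and each further minute 1798, so 4 further minute boundaries passed. Total skipped labels = 18 × 1 + 2 × 4 = 26.
Non-drop label index = 26026 + 26 = 26052; at 30 labels/s that is 00:14:28:12, i.e. DF 00:14:28;12.

00:14:28;12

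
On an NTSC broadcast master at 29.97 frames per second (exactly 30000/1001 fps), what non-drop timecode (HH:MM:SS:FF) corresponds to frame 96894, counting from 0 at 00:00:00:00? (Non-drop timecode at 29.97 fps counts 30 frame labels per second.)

00:53:49:24

96894 ÷ 30 = 3229 full seconds, remainder 24 frames.
3229 s = 0 h 53 min 49 s.
Timecode: 00:53:49:24.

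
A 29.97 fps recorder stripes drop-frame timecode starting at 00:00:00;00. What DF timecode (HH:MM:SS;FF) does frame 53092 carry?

Ten DF minutes hold 17982 frames, so frame 53092 lies in block 2 (frames 35964–53945) with 17128 frames into that block.
The block's first minute is 1800 frames and the rest 1798 each; 17128 frames reaches minute 9, so 2 × 18 + 9 × 2 = 54 labels have been skipped so far.
Adding those back, label number 53092 + 54 = 53146 at 30 labels/s is 1771 s + 16 f = 0 h 29 min 31 s frame 16, i.e. 00:29:31;16.

00:29:31;16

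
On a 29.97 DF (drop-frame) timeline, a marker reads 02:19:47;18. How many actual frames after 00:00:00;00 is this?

Complete 10-minute blocks: 13, each 17982 frames → 233766.
Remaining 9 whole minutes in the current block: 1800 + 8 × 1798 = 16184 frames.
Within the current minute: 47 × 30 + 18 − 2 = 1426 (labels ;00/;01 skipped at this minute). Total = 233766 + 16184 + 1426 = 251376.

251376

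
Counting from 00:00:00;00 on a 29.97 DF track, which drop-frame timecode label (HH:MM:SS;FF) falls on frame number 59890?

00:33:18;10

Each 10-minute DF block holds 10 × 60 × 30 − 9 × 2 = 17982 frames. 59890 ÷ 17982 → 3 full blocks, remainder 5944.
Within the partial block the first minute is 1800 frames and each further minute 1798, so 3 further minute boundaries passed. Total skipped labels = 18 × 3 + 2 × 3 = 60.
Non-drop label index = 59890 + 60 = 59950; at 30 labels/s that is 00:33:18:10, i.e. DF 00:33:18;10.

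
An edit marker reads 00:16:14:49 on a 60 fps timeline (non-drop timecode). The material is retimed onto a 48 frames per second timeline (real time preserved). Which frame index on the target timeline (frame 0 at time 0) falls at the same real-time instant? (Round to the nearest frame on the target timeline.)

frame 46791

Source frame index: (0×3600 + 16×60 + 14) × 60 + 49 = 58489.
Real time: 58489 / (60) = 58489/60 s.
Target frame: (58489/60) × (48) = 233956/5 ≈ 46791.200 → 46791.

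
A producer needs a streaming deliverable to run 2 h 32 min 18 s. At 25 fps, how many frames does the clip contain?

2 h 32 min 18 s = 9138 s.
Frames = 9138 × 25 = 228450.

228450 frames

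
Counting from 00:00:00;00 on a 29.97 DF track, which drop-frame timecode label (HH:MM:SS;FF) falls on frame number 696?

Each 10-minute DF block holds 10 × 60 × 30 − 9 × 2 = 17982 frames. 696 ÷ 17982 → 0 full blocks, remainder 696.
Within the partial block the first minute is 1800 frames and each further minute 1798, so 0 further minute boundaries passed. Total skipped labels = 18 × 0 + 2 × 0 = 0.
Non-drop label index = 696 + 0 = 696; at 30 labels/s that is 00:00:23:06, i.e. DF 00:00:23;06.

00:00:23;06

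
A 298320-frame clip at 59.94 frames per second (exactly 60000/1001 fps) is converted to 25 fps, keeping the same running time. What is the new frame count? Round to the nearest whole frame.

124424 frames

Frames at target rate = 298320 × (25) / (60000/1001) = 1244243/10 ≈ 124424.300.
Nearest whole frame: 124424.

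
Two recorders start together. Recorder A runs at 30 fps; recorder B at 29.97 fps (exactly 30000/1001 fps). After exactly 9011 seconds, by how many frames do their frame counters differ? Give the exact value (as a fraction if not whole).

270330/1001 frames

A emits 30 × 9011 = 270330 frames; B emits 30000/1001 × 9011 = 270330000/1001.
Difference = 270330/1001 frames (≈ 270.0599); B is behind A.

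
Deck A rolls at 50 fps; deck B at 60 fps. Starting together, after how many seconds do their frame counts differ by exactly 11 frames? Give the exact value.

The gap grows by |60 − 50| = 10 frames per second.
Time for a 11-frame gap: 11 ÷ (10) = 1.1 s.

1.1 seconds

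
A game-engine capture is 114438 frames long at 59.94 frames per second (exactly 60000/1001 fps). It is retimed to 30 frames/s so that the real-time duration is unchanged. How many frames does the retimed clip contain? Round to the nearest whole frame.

57276 frames

Frames at target rate = 114438 × (30) / (60000/1001) = 57276219/1000 ≈ 57276.219.
Nearest whole frame: 57276.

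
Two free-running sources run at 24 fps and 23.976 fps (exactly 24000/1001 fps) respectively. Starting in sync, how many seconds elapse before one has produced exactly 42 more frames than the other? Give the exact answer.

The gap grows by |24000/1001 − 24| = 24/1001 frames per second.
Time for a 42-frame gap: 42 ÷ (24/1001) = 1751.75 s.

1751.75 seconds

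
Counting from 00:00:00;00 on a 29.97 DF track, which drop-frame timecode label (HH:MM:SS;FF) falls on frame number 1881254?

17:26:11;08

Each 10-minute DF block holds 10 × 60 × 30 − 9 × 2 = 17982 frames. 1881254 ÷ 17982 → 104 full blocks, remainder 11126.
Within the partial block the first minute is 1800 frames and each further minute 1798, so 6 further minute boundaries passed. Total skipped labels = 18 × 104 + 2 × 6 = 1884.
Non-drop label index = 1881254 + 1884 = 1883138; at 30 labels/s that is 17:26:11:08, i.e. DF 17:26:11;08.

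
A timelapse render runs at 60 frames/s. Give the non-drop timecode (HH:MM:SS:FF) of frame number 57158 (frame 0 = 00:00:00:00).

57158 ÷ 60 = 952 full seconds, remainder 38 frames.
952 s = 0 h 15 min 52 s.
Timecode: 00:15:52:38.

00:15:52:38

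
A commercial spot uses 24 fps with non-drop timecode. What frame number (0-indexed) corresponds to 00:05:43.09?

frame 8241

Total seconds to the label: (0 × 3600 + 5 × 60 + 43) = 343.
Frame index = 343 × 24 + 9 = 8241.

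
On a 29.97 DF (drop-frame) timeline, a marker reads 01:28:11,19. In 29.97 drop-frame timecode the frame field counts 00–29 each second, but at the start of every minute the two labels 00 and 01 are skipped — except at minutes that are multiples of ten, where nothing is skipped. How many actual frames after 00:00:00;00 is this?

Complete 10-minute blocks: 8, each 17982 frames → 143856.
Remaining 8 whole minutes in the current block: 1800 + 7 × 1798 = 14386 frames.
Within the current minute: 11 × 30 + 19 − 2 = 347 (labels ;00/;01 skipped at this minute). Total = 143856 + 14386 + 347 = 158589.

158589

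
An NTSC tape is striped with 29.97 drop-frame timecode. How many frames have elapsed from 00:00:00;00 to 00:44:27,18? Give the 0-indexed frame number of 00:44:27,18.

79948

As if non-drop at 30 labels/s: (0 × 3600 + 44 × 60 + 27) × 30 + 18 = 80028.
Minute boundaries passed: 44; those not divisible by 10: 44 − 4 = 40; dropped labels = 2 × 40 = 80.
Actual frame index = 80028 − 80 = 79948.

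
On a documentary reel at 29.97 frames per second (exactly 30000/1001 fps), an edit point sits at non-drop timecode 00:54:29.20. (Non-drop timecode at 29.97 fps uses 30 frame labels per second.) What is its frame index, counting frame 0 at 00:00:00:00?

Total seconds to the label: (0 × 3600 + 54 × 60 + 29) = 3269.
Frame index = 3269 × 30 + 20 = 98090.

98090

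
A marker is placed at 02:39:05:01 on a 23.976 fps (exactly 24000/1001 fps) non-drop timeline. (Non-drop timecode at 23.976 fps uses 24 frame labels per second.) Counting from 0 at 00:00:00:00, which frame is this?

Total seconds to the label: (2 × 3600 + 39 × 60 + 5) = 9545.
Frame index = 9545 × 24 + 1 = 229081.

frame 229081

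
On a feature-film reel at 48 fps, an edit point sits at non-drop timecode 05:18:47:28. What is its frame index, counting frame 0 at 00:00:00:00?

frame 918124

Total seconds to the label: (5 × 3600 + 18 × 60 + 47) = 19127.
Frame index = 19127 × 48 + 28 = 918124.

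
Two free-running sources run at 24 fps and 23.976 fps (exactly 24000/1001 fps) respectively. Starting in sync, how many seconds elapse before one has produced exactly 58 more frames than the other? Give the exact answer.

The gap grows by |24000/1001 − 24| = 24/1001 frames per second.
Time for a 58-frame gap: 58 ÷ (24/1001) = 29029/12 s.

29029/12 seconds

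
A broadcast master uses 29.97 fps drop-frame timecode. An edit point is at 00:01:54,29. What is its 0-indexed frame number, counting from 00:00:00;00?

3447

As if non-drop at 30 labels/s: (0 × 3600 + 1 × 60 + 54) × 30 + 29 = 3449.
Minute boundaries passed: 1; those not divisible by 10: 1 − 0 = 1; dropped labels = 2 × 1 = 2.
Actual frame index = 3449 − 2 = 3447.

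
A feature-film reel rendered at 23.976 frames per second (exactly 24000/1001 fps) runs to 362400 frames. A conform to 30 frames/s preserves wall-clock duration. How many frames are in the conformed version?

453453 frames

Target frames = source frames × (target rate / source rate) = 362400 × (30)/(24000/1001) = 362400 × 1001/800 = 453453.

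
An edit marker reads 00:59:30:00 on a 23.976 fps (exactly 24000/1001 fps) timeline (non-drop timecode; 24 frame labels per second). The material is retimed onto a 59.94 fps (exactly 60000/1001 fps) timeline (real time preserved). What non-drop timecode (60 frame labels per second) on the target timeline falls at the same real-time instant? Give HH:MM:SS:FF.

Source frame index: (0×3600 + 59×60 + 30) × 24 + 0 = 85680.
Real time: 85680 / (24000/1001) = 357357/100 s.
Target frame: (357357/100) × (60000/1001) = 214200.
At 60 labels/s: frame 214200 → 00:59:30:00.

00:59:30:00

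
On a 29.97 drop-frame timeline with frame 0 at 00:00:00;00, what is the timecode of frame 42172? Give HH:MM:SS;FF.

00:23:27;04

Each 10-minute DF block holds 10 × 60 × 30 − 9 × 2 = 17982 frames. 42172 ÷ 17982 → 2 full blocks, remainder 6208.
Within the partial block the first minute is 1800 frames and each further minute 1798, so 3 further minute boundaries passed. Total skipped labels = 18 × 2 + 2 × 3 = 42.
Non-drop label index = 42172 + 42 = 42214; at 30 labels/s that is 00:23:27:04, i.e. DF 00:23:27;04.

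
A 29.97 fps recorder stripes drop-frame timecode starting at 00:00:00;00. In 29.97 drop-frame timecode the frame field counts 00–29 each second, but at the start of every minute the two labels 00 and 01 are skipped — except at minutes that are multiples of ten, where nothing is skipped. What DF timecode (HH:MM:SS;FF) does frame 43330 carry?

Ten DF minutes hold 17982 frames, so frame 43330 lies in block 2 (frames 35964–53945) with 7366 frames into that block.
The block's first minute is 1800 frames and the rest 1798 each; 7366 frames reaches minute 4, so 2 × 18 + 4 × 2 = 44 labels have been skipped so far.
Adding those back, label number 43330 + 44 = 43374 at 30 labels/s is 1445 s + 24 f = 0 h 24 min 5 s frame 24, i.e. 00:24:05;24.

00:24:05;24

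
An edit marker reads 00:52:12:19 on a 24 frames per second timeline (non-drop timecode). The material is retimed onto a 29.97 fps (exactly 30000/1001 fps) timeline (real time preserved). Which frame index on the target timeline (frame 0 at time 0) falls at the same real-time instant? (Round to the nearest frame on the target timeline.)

frame 93890

Source frame index: (0×3600 + 52×60 + 12) × 24 + 19 = 75187.
Real time: 75187 / (24) = 75187/24 s.
Target frame: (75187/24) × (30000/1001) = 13426250/143 ≈ 93889.860 → 93890.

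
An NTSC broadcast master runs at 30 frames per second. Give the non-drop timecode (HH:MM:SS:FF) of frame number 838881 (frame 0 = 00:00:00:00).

07:46:02:21

838881 ÷ 30 = 27962 full seconds, remainder 21 frames.
27962 s = 7 h 46 min 2 s.
Timecode: 07:46:02:21.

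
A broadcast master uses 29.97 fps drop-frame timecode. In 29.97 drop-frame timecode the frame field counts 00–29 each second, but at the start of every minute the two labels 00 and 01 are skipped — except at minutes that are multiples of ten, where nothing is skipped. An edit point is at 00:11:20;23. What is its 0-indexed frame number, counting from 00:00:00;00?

As if non-drop at 30 labels/s: (0 × 3600 + 11 × 60 + 20) × 30 + 23 = 20423.
Minute boundaries passed: 11; those not divisible by 10: 11 − 1 = 10; dropped labels = 2 × 10 = 20.
Actual frame index = 20423 − 20 = 20403.

20403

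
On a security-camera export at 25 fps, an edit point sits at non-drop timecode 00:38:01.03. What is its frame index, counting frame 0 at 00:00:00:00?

Total seconds to the label: (0 × 3600 + 38 × 60 + 1) = 2281.
Frame index = 2281 × 25 + 3 = 57028.

frame 57028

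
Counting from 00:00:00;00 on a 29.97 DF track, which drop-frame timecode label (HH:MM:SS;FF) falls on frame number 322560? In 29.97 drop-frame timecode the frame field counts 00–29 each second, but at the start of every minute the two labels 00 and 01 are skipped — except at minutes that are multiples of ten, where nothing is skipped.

Ten DF minutes hold 17982 frames, so frame 322560 lies in block 17 (frames 305694–323675) with 16866 frames into that block.
The block's first minute is 1800 frames and the rest 1798 each; 16866 frames reaches minute 9, so 17 × 18 + 9 × 2 = 324 labels have been skipped so far.
Adding those back, label number 322560 + 324 = 322884 at 30 labels/s is 10762 s + 24 f = 2 h 59 min 22 s frame 24, i.e. 02:59:22;24.

02:59:22;24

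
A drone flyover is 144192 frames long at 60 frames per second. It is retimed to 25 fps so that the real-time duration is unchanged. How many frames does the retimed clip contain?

60080 frames

Target frames = source frames × (target rate / source rate) = 144192 × (25)/(60) = 144192 × 5/12 = 60080.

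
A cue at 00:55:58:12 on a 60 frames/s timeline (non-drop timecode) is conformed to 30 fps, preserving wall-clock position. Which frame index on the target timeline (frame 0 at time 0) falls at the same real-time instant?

frame 100746

Source frame index: (0×3600 + 55×60 + 58) × 60 + 12 = 201492.
Real time: 201492 / (60) = 16791/5 s.
Target frame: (16791/5) × (30) = 100746.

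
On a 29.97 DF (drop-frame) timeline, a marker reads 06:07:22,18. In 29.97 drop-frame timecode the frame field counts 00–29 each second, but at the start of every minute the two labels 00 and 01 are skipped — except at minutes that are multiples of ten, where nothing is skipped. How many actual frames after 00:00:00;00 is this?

As if non-drop at 30 labels/s: (6 × 3600 + 7 × 60 + 22) × 30 + 18 = 661278.
Minute boundaries passed: 367; those not divisible by 10: 367 − 36 = 331; dropped labels = 2 × 331 = 662.
Actual frame index = 661278 − 662 = 660616.

660616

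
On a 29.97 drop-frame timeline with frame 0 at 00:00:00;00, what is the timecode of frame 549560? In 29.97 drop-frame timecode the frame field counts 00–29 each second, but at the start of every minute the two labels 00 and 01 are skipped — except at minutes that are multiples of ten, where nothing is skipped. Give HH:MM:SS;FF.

Each 10-minute DF block holds 10 × 60 × 30 − 9 × 2 = 17982 frames. 549560 ÷ 17982 → 30 full blocks, remainder 10100.
Within the partial block the first minute is 1800 frames and each further minute 1798, so 5 further minute boundaries passed. Total skipped labels = 18 × 30 + 2 × 5 = 550.
Non-drop label index = 549560 + 550 = 550110; at 30 labels/s that is 05:05:37:00, i.e. DF 05:05:37;00.

05:05:37;00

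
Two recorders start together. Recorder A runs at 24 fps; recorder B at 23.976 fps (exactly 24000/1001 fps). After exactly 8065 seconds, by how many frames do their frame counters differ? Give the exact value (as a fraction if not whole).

A emits 24 × 8065 = 193560 frames; B emits 24000/1001 × 8065 = 193560000/1001.
Difference = 193560/1001 frames (≈ 193.3666); B is behind A.

193560/1001 frames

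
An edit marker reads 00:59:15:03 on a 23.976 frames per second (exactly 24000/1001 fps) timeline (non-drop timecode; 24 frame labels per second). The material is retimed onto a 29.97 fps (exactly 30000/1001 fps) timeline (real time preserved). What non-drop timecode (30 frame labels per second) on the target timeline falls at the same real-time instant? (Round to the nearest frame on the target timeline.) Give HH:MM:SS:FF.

Source frame index: (0×3600 + 59×60 + 15) × 24 + 3 = 85323.
Real time: 85323 / (24000/1001) = 28469441/8000 s.
Target frame: (28469441/8000) × (30000/1001) = 426615/4 ≈ 106653.750 → 106654.
At 30 labels/s: frame 106654 → 00:59:15:04.

00:59:15:04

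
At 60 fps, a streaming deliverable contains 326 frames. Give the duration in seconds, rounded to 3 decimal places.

5.433 seconds

Running time = 326 × 1/60 = 163/30 s ≈ 5.433 s.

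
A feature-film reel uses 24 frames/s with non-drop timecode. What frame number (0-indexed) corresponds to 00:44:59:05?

Total seconds to the label: (0 × 3600 + 44 × 60 + 59) = 2699.
Frame index = 2699 × 24 + 5 = 64781.

frame 64781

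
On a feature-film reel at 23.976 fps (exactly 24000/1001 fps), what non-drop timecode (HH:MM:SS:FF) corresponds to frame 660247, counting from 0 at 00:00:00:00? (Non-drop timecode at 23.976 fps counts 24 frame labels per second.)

07:38:30:07

660247 ÷ 24 = 27510 full seconds, remainder 7 frames.
27510 s = 7 h 38 min 30 s.
Timecode: 07:38:30:07.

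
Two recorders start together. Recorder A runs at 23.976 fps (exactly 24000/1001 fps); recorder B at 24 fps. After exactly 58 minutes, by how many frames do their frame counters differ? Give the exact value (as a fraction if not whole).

83520/1001 frames

58 min = 3480 s.
A emits 24000/1001 × 3480 = 83520000/1001 frames; B emits 24 × 3480 = 83520.
Difference = 83520/1001 frames (≈ 83.4366); B is ahead of A.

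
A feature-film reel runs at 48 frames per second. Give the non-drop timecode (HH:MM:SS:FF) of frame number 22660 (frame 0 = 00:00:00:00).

00:07:52:04

22660 ÷ 48 = 472 full seconds, remainder 4 frames.
472 s = 0 h 7 min 52 s.
Timecode: 00:07:52:04.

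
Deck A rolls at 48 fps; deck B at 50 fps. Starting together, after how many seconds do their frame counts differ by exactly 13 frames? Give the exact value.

6.5 seconds

The gap grows by |50 − 48| = 2 frames per second.
Time for a 13-frame gap: 13 ÷ (2) = 6.5 s.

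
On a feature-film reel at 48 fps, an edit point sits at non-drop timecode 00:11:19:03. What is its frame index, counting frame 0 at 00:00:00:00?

frame 32595

Total seconds to the label: (0 × 3600 + 11 × 60 + 19) = 679.
Frame index = 679 × 48 + 3 = 32595.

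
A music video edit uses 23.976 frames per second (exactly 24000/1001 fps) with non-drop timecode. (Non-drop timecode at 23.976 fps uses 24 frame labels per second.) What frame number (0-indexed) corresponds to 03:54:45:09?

338049

Total seconds to the label: (3 × 3600 + 54 × 60 + 45) = 14085.
Frame index = 14085 × 24 + 9 = 338049.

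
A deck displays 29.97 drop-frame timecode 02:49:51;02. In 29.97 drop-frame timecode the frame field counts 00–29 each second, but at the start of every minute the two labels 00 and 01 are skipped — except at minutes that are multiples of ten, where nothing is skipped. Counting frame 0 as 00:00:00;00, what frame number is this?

305426

As if non-drop at 30 labels/s: (2 × 3600 + 49 × 60 + 51) × 30 + 2 = 305732.
Minute boundaries passed: 169; those not divisible by 10: 169 − 16 = 153; dropped labels = 2 × 153 = 306.
Actual frame index = 305732 − 306 = 305426.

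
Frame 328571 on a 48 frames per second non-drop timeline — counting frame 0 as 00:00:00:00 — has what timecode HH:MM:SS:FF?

328571 ÷ 48 = 6845 full seconds, remainder 11 frames.
6845 s = 1 h 54 min 5 s.
Timecode: 01:54:05:11.

01:54:05:11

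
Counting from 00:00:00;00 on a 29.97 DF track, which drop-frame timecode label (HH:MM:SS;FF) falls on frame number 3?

00:00:00;03

Ten DF minutes hold 17982 frames, so frame 3 lies in block 0 (frames 0–17981) with 3 frames into that block.
The block's first minute is 1800 frames and the rest 1798 each; 3 frames reaches minute 0, so 0 × 18 + 0 × 2 = 0 labels have been skipped so far.
Adding those back, label number 3 + 0 = 3 at 30 labels/s is 0 s + 3 f = 0 h 0 min 0 s frame 3, i.e. 00:00:00;03.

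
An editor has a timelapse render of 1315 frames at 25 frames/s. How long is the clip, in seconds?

Running time = 1315 / (25) = 52.6 s.

52.6 seconds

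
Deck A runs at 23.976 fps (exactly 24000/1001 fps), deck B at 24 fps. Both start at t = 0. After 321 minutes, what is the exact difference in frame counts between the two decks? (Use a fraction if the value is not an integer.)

462240/1001 frames

321 min = 19260 s.
A emits 24000/1001 × 19260 = 462240000/1001 frames; B emits 24 × 19260 = 462240.
Difference = 462240/1001 frames (≈ 461.7782); B is ahead of A.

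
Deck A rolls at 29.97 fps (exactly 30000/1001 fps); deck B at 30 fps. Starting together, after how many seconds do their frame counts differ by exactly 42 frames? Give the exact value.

The gap grows by |30 − 30000/1001| = 30/1001 frames per second.
Time for a 42-frame gap: 42 ÷ (30/1001) = 1401.4 s.

1401.4 seconds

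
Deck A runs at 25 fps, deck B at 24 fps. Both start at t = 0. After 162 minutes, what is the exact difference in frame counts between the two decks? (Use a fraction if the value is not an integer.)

9720 frames

162 min = 9720 s.
A emits 25 × 9720 = 243000 frames; B emits 24 × 9720 = 233280.
Difference = 9720 frames; B is behind A.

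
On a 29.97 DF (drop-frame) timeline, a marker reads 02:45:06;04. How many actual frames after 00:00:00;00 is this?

296886

As if non-drop at 30 labels/s: (2 × 3600 + 45 × 60 + 6) × 30 + 4 = 297184.
Minute boundaries passed: 165; those not divisible by 10: 165 − 16 = 149; dropped labels = 2 × 149 = 298.
Actual frame index = 297184 − 298 = 296886.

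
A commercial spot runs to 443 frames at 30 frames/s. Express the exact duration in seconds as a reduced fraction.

443/30 seconds

Running time = 443 ÷ (30) = 443 × 1/30 = 443/30 s.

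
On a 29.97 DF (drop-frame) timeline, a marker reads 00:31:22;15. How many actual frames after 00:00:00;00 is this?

As if non-drop at 30 labels/s: (0 × 3600 + 31 × 60 + 22) × 30 + 15 = 56475.
Minute boundaries passed: 31; those not divisible by 10: 31 − 3 = 28; dropped labels = 2 × 28 = 56.
Actual frame index = 56475 − 56 = 56419.

56419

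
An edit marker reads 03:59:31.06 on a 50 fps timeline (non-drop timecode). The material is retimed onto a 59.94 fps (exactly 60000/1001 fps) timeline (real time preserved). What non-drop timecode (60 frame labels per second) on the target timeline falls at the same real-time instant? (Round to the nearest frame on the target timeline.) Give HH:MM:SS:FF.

Source frame index: (3×3600 + 59×60 + 31) × 50 + 6 = 718556.
Real time: 718556 / (50) = 359278/25 s.
Target frame: (359278/25) × (60000/1001) = 862267200/1001 ≈ 861405.794 → 861406.
At 60 labels/s: frame 861406 → 03:59:16:46.

03:59:16:46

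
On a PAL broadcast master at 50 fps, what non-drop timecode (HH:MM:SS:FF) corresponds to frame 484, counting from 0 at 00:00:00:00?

484 ÷ 50 = 9 full seconds, remainder 34 frames.
9 s = 0 h 0 min 9 s.
Timecode: 00:00:09:34.

00:00:09:34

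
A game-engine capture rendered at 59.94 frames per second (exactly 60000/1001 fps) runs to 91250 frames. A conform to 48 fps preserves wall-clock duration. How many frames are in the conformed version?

73073 frames

Target frames = source frames × (target rate / source rate) = 91250 × (48)/(60000/1001) = 91250 × 1001/1250 = 73073.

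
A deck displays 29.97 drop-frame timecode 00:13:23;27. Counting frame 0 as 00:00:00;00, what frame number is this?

Complete 10-minute blocks: 1, each 17982 frames → 17982.
Remaining 3 whole minutes in the current block: 1800 + 2 × 1798 = 5396 frames.
Within the current minute: 23 × 30 + 27 − 2 = 715 (labels ;00/;01 skipped at this minute). Total = 17982 + 5396 + 715 = 24093.

24093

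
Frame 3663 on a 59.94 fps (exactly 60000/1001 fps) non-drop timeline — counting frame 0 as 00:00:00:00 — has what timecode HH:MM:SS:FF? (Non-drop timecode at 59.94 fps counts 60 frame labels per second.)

00:01:01:03

3663 ÷ 60 = 61 full seconds, remainder 3 frames.
61 s = 0 h 1 min 1 s.
Timecode: 00:01:01:03.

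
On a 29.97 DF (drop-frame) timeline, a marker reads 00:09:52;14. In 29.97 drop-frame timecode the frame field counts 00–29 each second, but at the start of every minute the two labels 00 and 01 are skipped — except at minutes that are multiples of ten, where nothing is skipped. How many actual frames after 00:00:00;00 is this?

Complete 10-minute blocks: 0, each 17982 frames → 0.
Remaining 9 whole minutes in the current block: 1800 + 8 × 1798 = 16184 frames.
Within the current minute: 52 × 30 + 14 − 2 = 1572 (labels ;00/;01 skipped at this minute). Total = 0 + 16184 + 1572 = 17756.

17756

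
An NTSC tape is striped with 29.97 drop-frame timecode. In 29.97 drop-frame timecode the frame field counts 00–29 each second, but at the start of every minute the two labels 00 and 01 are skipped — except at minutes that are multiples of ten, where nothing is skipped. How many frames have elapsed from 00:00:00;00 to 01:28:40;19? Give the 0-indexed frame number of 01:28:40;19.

As if non-drop at 30 labels/s: (1 × 3600 + 28 × 60 + 40) × 30 + 19 = 159619.
Minute boundaries passed: 88; those not divisible by 10: 88 − 8 = 80; dropped labels = 2 × 80 = 160.
Actual frame index = 159619 − 160 = 159459.

159459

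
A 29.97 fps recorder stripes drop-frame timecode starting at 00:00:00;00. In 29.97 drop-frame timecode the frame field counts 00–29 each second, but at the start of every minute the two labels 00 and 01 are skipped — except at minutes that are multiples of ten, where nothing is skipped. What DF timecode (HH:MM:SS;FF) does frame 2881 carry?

00:01:36;03

Ten DF minutes hold 17982 frames, so frame 2881 lies in block 0 (frames 0–17981) with 2881 frames into that block.
The block's first minute is 1800 frames and the rest 1798 each; 2881 frames reaches minute 1, so 0 × 18 + 1 × 2 = 2 labels have been skipped so far.
Adding those back, label number 2881 + 2 = 2883 at 30 labels/s is 96 s + 3 f = 0 h 1 min 36 s frame 3, i.e. 00:01:36;03.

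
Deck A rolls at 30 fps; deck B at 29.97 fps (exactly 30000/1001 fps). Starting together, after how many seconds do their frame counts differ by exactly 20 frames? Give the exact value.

2002/3 seconds

The gap grows by |30000/1001 − 30| = 30/1001 frames per second.
Time for a 20-frame gap: 20 ÷ (30/1001) = 2002/3 s.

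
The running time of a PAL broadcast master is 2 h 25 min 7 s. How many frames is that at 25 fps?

217675 frames

2 h 25 min 7 s = 8707 s.
Frames = 8707 × 25 = 217675.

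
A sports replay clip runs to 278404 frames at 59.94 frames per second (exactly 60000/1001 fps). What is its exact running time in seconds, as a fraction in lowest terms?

Running time = 278404 ÷ (60000/1001) = 278404 × 1001/60000 = 69670601/15000 s.

69670601/15000 seconds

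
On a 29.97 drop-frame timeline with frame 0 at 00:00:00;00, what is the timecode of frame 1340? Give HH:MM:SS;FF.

Ten DF minutes hold 17982 frames, so frame 1340 lies in block 0 (frames 0–17981) with 1340 frames into that block.
The block's first minute is 1800 frames and the rest 1798 each; 1340 frames reaches minute 0, so 0 × 18 + 0 × 2 = 0 labels have been skipped so far.
Adding those back, label number 1340 + 0 = 1340 at 30 labels/s is 44 s + 20 f = 0 h 0 min 44 s frame 20, i.e. 00:00:44;20.

00:00:44;20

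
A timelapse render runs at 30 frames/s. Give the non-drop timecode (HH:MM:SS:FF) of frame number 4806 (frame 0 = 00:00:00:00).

00:02:40:06

4806 ÷ 30 = 160 full seconds, remainder 6 frames.
160 s = 0 h 2 min 40 s.
Timecode: 00:02:40:06.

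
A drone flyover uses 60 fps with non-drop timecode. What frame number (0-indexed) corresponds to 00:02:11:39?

Total seconds to the label: (0 × 3600 + 2 × 60 + 11) = 131.
Frame index = 131 × 60 + 39 = 7899.

frame 7899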